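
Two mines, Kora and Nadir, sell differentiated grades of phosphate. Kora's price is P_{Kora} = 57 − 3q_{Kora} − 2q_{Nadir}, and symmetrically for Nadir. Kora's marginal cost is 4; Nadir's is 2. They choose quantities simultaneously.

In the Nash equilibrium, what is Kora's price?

Mine Kora's profit: π = q_{Kora}(57 − 3q_{Kora} − 2q_{Nadir}) − 4q_{Kora}.
∂π/∂q_{Kora} = 53 − 6q_{Kora} − 2q_{Nadir} = 0 ⇒ q_{Kora} = 53/6 − (1/3)q_{Nadir}.
Similarly q_{Nadir} = 55/6 − (1/3)q_{Kora}.
Solving the two reaction functions simultaneously: (1 − (−1/3)(−1/3))q_{Kora} = 53/6 − (1/3)·(55/6), so (8/9)q_{Kora} = 52/9 and q_{Kora} = 6.5.
Then q_{Nadir} = 55/6 − (1/3)·6.5 = 7.
P_{Kora} = 57 − 3·6.5 − 2·7 = 23.5.

23.5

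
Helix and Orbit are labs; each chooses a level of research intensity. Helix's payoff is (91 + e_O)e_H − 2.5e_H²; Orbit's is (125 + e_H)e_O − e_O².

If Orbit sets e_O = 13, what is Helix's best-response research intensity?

Expanding Helix's payoff: 91e_H + e_Oe_H − 2.5e_H².
∂π/∂e_H = 91 + e_O − 5e_H = 0, so e_H = 18.2 + 0.2e_O.
At e_O = 13: e_H = 18.2 + 0.2·13 = 20.8.

20.8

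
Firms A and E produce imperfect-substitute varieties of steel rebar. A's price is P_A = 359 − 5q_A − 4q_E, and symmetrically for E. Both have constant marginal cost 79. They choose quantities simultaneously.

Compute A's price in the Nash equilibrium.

179

Firm A's profit: π = q_A(359 − 5q_A − 4q_E) − 79q_A.
∂π/∂q_A = 280 − 10q_A − 4q_E = 0 ⇒ q_A = 28 − 0.4q_E.
By symmetry q_E = q_A; substituting into the reaction function, 1.4q_A = 28 and q_A = 20.
P_A = 359 − 5·20 − 4·20 = 179.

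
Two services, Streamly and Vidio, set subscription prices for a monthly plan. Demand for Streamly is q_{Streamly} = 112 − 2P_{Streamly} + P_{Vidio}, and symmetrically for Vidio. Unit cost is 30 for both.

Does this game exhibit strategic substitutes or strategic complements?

Streamly's profit: π = (P_{Streamly} − 30)(112 − 2P_{Streamly} + P_{Vidio}).
∂π/∂P_{Streamly} = 172 − 4P_{Streamly} + P_{Vidio} = 0 ⇒ P_{Streamly} = 43 + 0.25P_{Vidio}.
The best-response slope dP_{Streamly}/dP_{Vidio} = 0.25 > 0: the reaction function is upward-sloping, so the choices are strategic complements.

strategic complements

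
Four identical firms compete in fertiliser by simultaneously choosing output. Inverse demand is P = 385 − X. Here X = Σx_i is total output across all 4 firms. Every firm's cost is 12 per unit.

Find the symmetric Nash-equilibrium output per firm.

74.6

A representative firm's profit is π_i = x_i(385 − X) − 12x_i, with X = x_i + Σ_{j≠i} x_j.
First-order condition: 373 − 2x_i − Σ_{j≠i} x_j = 0.
In a symmetric equilibrium every firm chooses the same x, so Σ_{j≠i} x_j = 3x. The condition becomes 373 − 5x = 0, giving x = 373/5 = 74.6.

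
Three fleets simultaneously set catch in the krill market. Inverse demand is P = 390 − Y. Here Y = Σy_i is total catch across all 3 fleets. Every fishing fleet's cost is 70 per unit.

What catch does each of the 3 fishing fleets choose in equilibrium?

80

A representative fishing fleet's profit is π_i = y_i(390 − Y) − 70y_i, with Y = y_i + Σ_{j≠i} y_j.
First-order condition: 320 − 2y_i − Σ_{j≠i} y_j = 0.
In a symmetric equilibrium every fishing fleet chooses the same y, so Σ_{j≠i} y_j = 2y. The condition becomes 320 − 4y = 0, giving y = 320/4 = 80.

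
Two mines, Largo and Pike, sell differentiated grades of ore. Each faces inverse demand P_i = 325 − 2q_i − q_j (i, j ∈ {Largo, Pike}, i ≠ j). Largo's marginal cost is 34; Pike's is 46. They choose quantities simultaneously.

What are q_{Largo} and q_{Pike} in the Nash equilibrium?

Mine Largo's profit: π = q_{Largo}(325 − 2q_{Largo} − q_{Pike}) − 34q_{Largo}.
∂π/∂q_{Largo} = 291 − 4q_{Largo} − q_{Pike} = 0 ⇒ q_{Largo} = 72.75 − 0.25q_{Pike}.
Similarly q_{Pike} = 69.75 − 0.25q_{Largo}.
Substituting the second reaction function into the first: q_{Largo} = 72.75 − 0.25(69.75 − 0.25q_{Largo}), which gives 0.9375q_{Largo} = 55.3125 ⇒ q_{Largo} = 59.
Then q_{Pike} = 69.75 − 0.25·59 = 55.

59, 55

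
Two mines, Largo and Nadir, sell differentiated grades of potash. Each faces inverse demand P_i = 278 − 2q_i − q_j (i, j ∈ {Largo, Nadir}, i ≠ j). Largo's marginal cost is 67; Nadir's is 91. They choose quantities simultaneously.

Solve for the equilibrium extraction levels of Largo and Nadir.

43.8, 35.8

Mine Largo's profit: π = q_{Largo}(278 − 2q_{Largo} − q_{Nadir}) − 67q_{Largo}.
∂π/∂q_{Largo} = 211 − 4q_{Largo} − q_{Nadir} = 0 ⇒ q_{Largo} = 52.75 − 0.25q_{Nadir}.
Similarly q_{Nadir} = 46.75 − 0.25q_{Largo}.
Solving the two reaction functions simultaneously: (1 − (−0.25)(−0.25))q_{Largo} = 52.75 − 0.25·46.75, so 0.9375q_{Largo} = 41.0625 and q_{Largo} = 43.8.
Then q_{Nadir} = 46.75 − 0.25·43.8 = 35.8.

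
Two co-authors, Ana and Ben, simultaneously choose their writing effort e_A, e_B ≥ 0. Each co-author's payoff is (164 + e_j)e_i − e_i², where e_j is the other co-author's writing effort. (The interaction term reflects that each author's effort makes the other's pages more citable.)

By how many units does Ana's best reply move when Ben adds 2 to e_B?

Ana's payoff is (164 + e_B)e_A − e_A².
∂π/∂e_A = 164 + e_B − 2e_A = 0, so e_A = 82 + 0.5e_B.
The reaction-function slope is 0.5, so a 2-unit rise in e_B moves e_A by 0.5 × 2 = 1. Ana's best response rises — the actions are strategic complements.

1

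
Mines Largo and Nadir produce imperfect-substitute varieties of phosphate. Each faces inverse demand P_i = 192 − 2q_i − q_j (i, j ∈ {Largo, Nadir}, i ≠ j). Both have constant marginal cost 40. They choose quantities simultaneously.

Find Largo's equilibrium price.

Mine Largo's profit: π = q_{Largo}(192 − 2q_{Largo} − q_{Nadir}) − 40q_{Largo}.
∂π/∂q_{Largo} = 152 − 4q_{Largo} − q_{Nadir} = 0 ⇒ q_{Largo} = 38 − 0.25q_{Nadir}.
By symmetry q_{Nadir} = q_{Largo}; substituting into the reaction function, 1.25q_{Largo} = 38 and q_{Largo} = 30.4.
P_{Largo} = 192 − 2·30.4 − 30.4 = 100.8.

100.8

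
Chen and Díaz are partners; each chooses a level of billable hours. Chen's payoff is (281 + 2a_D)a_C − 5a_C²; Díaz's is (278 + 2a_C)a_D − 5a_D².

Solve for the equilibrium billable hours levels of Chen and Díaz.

35.0625, 34.8125

Expanding Chen's payoff: 281a_C + 2a_Da_C − 5a_C².
∂π/∂a_C = 281 + 2a_D − 10a_C = 0, so a_C = 28.1 + 0.2a_D.
Likewise for Díaz: a_D = 27.8 + 0.2a_C.
Substituting the second reaction function into the first: a_C = 28.1 + 0.2(27.8 + 0.2a_C), which gives 0.96a_C = 33.66 ⇒ a_C = 35.0625.
Then a_D = 27.8 + 0.2·35.0625 = 34.8125.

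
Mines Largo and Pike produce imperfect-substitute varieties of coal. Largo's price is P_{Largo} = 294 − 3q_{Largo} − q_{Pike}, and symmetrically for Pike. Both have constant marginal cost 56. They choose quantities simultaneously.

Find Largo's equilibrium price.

Mine Largo's profit: π = q_{Largo}(294 − 3q_{Largo} − q_{Pike}) − 56q_{Largo}.
∂π/∂q_{Largo} = 238 − 6q_{Largo} − q_{Pike} = 0 ⇒ q_{Largo} = 119/3 − (1/6)q_{Pike}.
Setting q_{Largo} = q_{Pike} in the reaction function: q_{Largo} = 119/3 − (1/6)q_{Largo}, so q_{Largo} = (119/3) / (7/6) = 34.
P_{Largo} = 294 − 3·34 − 34 = 158.

158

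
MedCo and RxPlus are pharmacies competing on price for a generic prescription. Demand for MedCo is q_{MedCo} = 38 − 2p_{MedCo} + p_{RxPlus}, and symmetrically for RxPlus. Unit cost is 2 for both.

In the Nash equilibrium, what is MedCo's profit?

MedCo's profit: π = (p_{MedCo} − 2)(38 − 2p_{MedCo} + p_{RxPlus}).
∂π/∂p_{MedCo} = 42 − 4p_{MedCo} + p_{RxPlus} = 0 ⇒ p_{MedCo} = 10.5 + 0.25p_{RxPlus}.
The game is symmetric, so in equilibrium p_{RxPlus} = p_{MedCo}: the reaction function gives 0.75p_{MedCo} = 10.5, hence p_{MedCo} = 14.
q_{MedCo} = 38 − 2·14 + 14 = 24.
Profit = (14 − 2)·24 = 288.

288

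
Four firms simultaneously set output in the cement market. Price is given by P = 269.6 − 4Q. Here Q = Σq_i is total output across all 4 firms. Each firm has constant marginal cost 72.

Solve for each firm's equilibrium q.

9.88

A representative firm's profit is π_i = q_i(269.6 − 4Q) − 72q_i, with Q = q_i + Σ_{j≠i} q_j.
First-order condition: 197.6 − 8q_i − 4Σ_{j≠i} q_j = 0.
Imposing symmetry (q_j = q for all j) turns Σ_{j≠i} q_j into 3q, so 197.6 = 20q and q = 9.88.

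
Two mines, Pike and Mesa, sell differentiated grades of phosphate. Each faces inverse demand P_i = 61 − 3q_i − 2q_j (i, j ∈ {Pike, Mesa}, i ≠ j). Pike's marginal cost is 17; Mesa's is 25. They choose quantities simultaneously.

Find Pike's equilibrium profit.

108

Mine Pike's profit: π = q_{Pike}(61 − 3q_{Pike} − 2q_{Mesa}) − 17q_{Pike}.
∂π/∂q_{Pike} = 44 − 6q_{Pike} − 2q_{Mesa} = 0 ⇒ q_{Pike} = 22/3 − (1/3)q_{Mesa}.
Similarly q_{Mesa} = 6 − (1/3)q_{Pike}.
Substituting the second reaction function into the first: q_{Pike} = 22/3 − (1/3)(6 − (1/3)q_{Pike}), which gives (8/9)q_{Pike} = 16/3 ⇒ q_{Pike} = 6.
Then q_{Mesa} = 6 − (1/3)·6 = 4.
P_{Pike} = 61 − 3·6 − 2·4 = 35.
Profit = (35 − 17)·6 = 108.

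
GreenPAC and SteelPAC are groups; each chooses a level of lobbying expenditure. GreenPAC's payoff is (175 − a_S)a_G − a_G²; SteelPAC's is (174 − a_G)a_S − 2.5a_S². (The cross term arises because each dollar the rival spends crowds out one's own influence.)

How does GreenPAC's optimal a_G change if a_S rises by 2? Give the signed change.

-1

Expanding GreenPAC's payoff: 175a_G − a_Sa_G − a_G².
∂π/∂a_G = 175 − a_S − 2a_G = 0, so a_G = 87.5 − 0.5a_S.
The reaction-function slope is −0.5, so a 2-unit rise in a_S moves a_G by −0.5 × 2 = −1. GreenPAC's best response falls — the actions are strategic substitutes.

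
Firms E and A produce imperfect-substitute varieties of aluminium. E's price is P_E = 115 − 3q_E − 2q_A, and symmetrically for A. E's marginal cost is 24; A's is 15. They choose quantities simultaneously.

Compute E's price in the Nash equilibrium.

56.4375

Firm E's profit: π = q_E(115 − 3q_E − 2q_A) − 24q_E.
∂π/∂q_E = 91 − 6q_E − 2q_A = 0 ⇒ q_E = 91/6 − (1/3)q_A.
Similarly q_A = 50/3 − (1/3)q_E.
Plugging q_A into E's best response: q_E = 91/6 − (1/3)(50/3 − (1/3)q_E) ⇒ (8/9)q_E = 173/18, so q_E = 10.8125.
Then q_A = 50/3 − (1/3)·10.8125 = 13.0625.
P_E = 115 − 3·10.8125 − 2·13.0625 = 56.4375.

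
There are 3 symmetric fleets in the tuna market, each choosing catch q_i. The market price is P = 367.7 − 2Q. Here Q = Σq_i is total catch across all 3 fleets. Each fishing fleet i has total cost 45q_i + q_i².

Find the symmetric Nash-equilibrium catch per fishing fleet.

A representative fishing fleet's profit is π_i = q_i(367.7 − 2Q) − 45q_i − q_i², with Q = q_i + Σ_{j≠i} q_j.
First-order condition: 322.7 − 6q_i − 2Σ_{j≠i} q_j = 0.
In a symmetric equilibrium every fishing fleet chooses the same q, so Σ_{j≠i} q_j = 2q. The condition becomes 322.7 − 10q = 0, giving q = 322.7/10 = 32.27.

32.27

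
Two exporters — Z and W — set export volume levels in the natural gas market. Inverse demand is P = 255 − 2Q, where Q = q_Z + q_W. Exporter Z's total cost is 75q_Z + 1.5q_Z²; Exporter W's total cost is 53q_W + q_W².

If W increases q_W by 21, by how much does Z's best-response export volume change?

Exporter Z's profit: π = q_Z(255 − 2(q_Z + q_W)) − 75q_Z − 1.5q_Z².
∂π/∂q_Z = 180 − 7q_Z − 2q_W = 0, so q_Z = 180/7 − (2/7)q_W.
The reaction-function slope is −2/7, so a 21-unit rise in q_W moves q_Z by −2/7 × 21 = −6. Z's best response falls — the actions are strategic substitutes.

-6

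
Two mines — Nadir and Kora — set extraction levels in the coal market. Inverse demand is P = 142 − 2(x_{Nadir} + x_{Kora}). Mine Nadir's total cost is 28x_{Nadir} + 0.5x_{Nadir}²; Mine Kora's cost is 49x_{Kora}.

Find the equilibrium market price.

Mine Nadir's profit: π = x_{Nadir}(142 − 2(x_{Nadir} + x_{Kora})) − 28x_{Nadir} − 0.5x_{Nadir}².
∂π/∂x_{Nadir} = 114 − 5x_{Nadir} − 2x_{Kora} = 0, so x_{Nadir} = 22.8 − 0.4x_{Kora}.
For Kora: ∂π/∂x_{Kora} = 93 − 4x_{Kora} − 2x_{Nadir} = 0 ⇒ x_{Kora} = 23.25 − 0.5x_{Nadir}.
Plugging x_{Kora} into Nadir's best response: x_{Nadir} = 22.8 − 0.4(23.25 − 0.5x_{Nadir}) ⇒ 0.8x_{Nadir} = 13.5, so x_{Nadir} = 16.875.
Then x_{Kora} = 23.25 − 0.5·16.875 = 14.8125.
Equilibrium price: P = 142 − 2·31.6875 = 78.625.

78.625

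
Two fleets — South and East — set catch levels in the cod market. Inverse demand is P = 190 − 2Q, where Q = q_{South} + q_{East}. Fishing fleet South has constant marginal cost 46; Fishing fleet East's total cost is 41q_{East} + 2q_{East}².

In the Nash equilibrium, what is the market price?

107

Fishing fleet South's profit: π = q_{South}(190 − 2(q_{South} + q_{East})) − 46q_{South}.
∂π/∂q_{South} = 144 − 4q_{South} − 2q_{East} = 0, so q_{South} = 36 − 0.5q_{East}.
For East: ∂π/∂q_{East} = 149 − 8q_{East} − 2q_{South} = 0 ⇒ q_{East} = 18.625 − 0.25q_{South}.
Solving the two reaction functions simultaneously: (1 − (−0.5)(−0.25))q_{South} = 36 − 0.5·18.625, so 0.875q_{South} = 26.6875 and q_{South} = 30.5.
Then q_{East} = 18.625 − 0.25·30.5 = 11.
Equilibrium price: P = 190 − 2·41.5 = 107.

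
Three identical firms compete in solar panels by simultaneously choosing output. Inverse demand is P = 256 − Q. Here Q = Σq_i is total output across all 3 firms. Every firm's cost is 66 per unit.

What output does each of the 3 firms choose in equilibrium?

A representative firm's profit is π_i = q_i(256 − Q) − 66q_i, with Q = q_i + Σ_{j≠i} q_j.
First-order condition: 190 − 2q_i − Σ_{j≠i} q_j = 0.
In a symmetric equilibrium every firm chooses the same q, so Σ_{j≠i} q_j = 2q. The condition becomes 190 − 4q = 0, giving q = 190/4 = 47.5.

47.5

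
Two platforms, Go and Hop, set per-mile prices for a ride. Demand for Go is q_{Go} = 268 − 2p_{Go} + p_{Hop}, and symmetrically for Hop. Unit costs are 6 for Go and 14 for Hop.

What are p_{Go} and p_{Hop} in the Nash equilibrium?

Go's profit: π = (p_{Go} − 6)(268 − 2p_{Go} + p_{Hop}).
∂π/∂p_{Go} = 280 − 4p_{Go} + p_{Hop} = 0 ⇒ p_{Go} = 70 + 0.25p_{Hop}.
Similarly p_{Hop} = 74 + 0.25p_{Go}.
Solving the two reaction functions simultaneously: (1 − (0.25)(0.25))p_{Go} = 70 + 0.25·74, so 0.9375p_{Go} = 88.5 and p_{Go} = 94.4.
Then p_{Hop} = 74 + 0.25·94.4 = 97.6.

94.4, 97.6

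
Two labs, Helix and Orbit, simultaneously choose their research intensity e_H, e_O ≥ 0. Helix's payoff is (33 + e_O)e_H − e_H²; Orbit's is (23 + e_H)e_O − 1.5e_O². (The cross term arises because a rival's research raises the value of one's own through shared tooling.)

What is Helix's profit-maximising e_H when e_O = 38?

Expanding Helix's payoff: 33e_H + e_Oe_H − e_H².
∂π/∂e_H = 33 + e_O − 2e_H = 0, so e_H = 16.5 + 0.5e_O.
At e_O = 38: e_H = 16.5 + 0.5·38 = 35.5.

35.5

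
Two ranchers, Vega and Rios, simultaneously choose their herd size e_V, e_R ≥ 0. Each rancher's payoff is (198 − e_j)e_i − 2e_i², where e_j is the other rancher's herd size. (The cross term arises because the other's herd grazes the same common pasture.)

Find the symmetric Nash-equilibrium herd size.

39.6

Vega's payoff is (198 − e_R)e_V − 2e_V².
∂π/∂e_V = 198 − e_R − 4e_V = 0, so e_V = 49.5 − 0.25e_R.
Setting e_V = e_R in the reaction function: e_V = 49.5 − 0.25e_V, so e_V = 49.5 / 1.25 = 39.6.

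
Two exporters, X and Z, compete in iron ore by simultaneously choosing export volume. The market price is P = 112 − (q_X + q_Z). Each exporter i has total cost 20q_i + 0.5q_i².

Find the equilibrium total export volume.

46

Exporter X's profit: π = q_X(112 − (q_X + q_Z)) − 20q_X − 0.5q_X².
∂π/∂q_X = 92 − 3q_X − q_Z = 0, so q_X = 92/3 − (1/3)q_Z.
Setting q_X = q_Z in the reaction function: q_X = 92/3 − (1/3)q_X, so q_X = (92/3) / (4/3) = 23.
Total export volume: 23 + 23 = 46.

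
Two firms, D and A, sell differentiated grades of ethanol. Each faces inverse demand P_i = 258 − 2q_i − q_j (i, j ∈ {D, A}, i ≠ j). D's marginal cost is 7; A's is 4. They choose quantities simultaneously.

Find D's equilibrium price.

Firm D's profit: π = q_D(258 − 2q_D − q_A) − 7q_D.
∂π/∂q_D = 251 − 4q_D − q_A = 0 ⇒ q_D = 62.75 − 0.25q_A.
Similarly q_A = 63.5 − 0.25q_D.
Plugging q_A into D's best response: q_D = 62.75 − 0.25(63.5 − 0.25q_D) ⇒ 0.9375q_D = 46.875, so q_D = 50.
Then q_A = 63.5 − 0.25·50 = 51.
P_D = 258 − 2·50 − 51 = 107.

107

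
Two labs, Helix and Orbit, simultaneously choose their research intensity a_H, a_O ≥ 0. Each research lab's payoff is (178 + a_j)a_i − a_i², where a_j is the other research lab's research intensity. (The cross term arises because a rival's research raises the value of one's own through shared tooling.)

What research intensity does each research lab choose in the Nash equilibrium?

Helix's payoff is (178 + a_O)a_H − a_H².
∂π/∂a_H = 178 + a_O − 2a_H = 0, so a_H = 89 + 0.5a_O.
Setting a_H = a_O in the reaction function: a_H = 89 + 0.5a_H, so a_H = 89 / 0.5 = 178.

178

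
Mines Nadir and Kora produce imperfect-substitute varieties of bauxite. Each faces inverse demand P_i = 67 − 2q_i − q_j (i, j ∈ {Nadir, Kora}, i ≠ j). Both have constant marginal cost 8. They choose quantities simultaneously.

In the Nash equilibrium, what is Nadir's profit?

Mine Nadir's profit: π = q_{Nadir}(67 − 2q_{Nadir} − q_{Kora}) − 8q_{Nadir}.
∂π/∂q_{Nadir} = 59 − 4q_{Nadir} − q_{Kora} = 0 ⇒ q_{Nadir} = 14.75 − 0.25q_{Kora}.
Setting q_{Nadir} = q_{Kora} in the reaction function: q_{Nadir} = 14.75 − 0.25q_{Nadir}, so q_{Nadir} = 14.75 / 1.25 = 11.8.
P_{Nadir} = 67 − 2·11.8 − 11.8 = 31.6.
Profit = (31.6 − 8)·11.8 = 278.48.

278.48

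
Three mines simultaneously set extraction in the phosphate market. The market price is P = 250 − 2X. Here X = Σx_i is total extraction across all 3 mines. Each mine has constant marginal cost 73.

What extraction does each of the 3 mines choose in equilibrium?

A representative mine's profit is π_i = x_i(250 − 2X) − 73x_i, with X = x_i + Σ_{j≠i} x_j.
First-order condition: 177 − 4x_i − 2Σ_{j≠i} x_j = 0.
Imposing symmetry (x_j = x for all j) turns Σ_{j≠i} x_j into 2x, so 177 = 8x and x = 22.125.

22.125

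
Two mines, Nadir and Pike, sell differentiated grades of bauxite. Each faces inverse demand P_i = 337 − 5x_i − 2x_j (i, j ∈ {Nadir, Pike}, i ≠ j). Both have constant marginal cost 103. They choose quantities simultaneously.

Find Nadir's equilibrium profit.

Mine Nadir's profit: π = x_{Nadir}(337 − 5x_{Nadir} − 2x_{Pike}) − 103x_{Nadir}.
∂π/∂x_{Nadir} = 234 − 10x_{Nadir} − 2x_{Pike} = 0 ⇒ x_{Nadir} = 23.4 − 0.2x_{Pike}.
By symmetry x_{Pike} = x_{Nadir}; substituting into the reaction function, 1.2x_{Nadir} = 23.4 and x_{Nadir} = 19.5.
P_{Nadir} = 337 − 5·19.5 − 2·19.5 = 200.5.
Profit = (200.5 − 103)·19.5 = 1901.25.

1901.25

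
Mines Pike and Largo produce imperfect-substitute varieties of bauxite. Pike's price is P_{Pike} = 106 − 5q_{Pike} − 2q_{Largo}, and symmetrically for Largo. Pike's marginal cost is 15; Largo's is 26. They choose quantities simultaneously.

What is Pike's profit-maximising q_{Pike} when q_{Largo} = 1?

Mine Pike's profit: π = q_{Pike}(106 − 5q_{Pike} − 2q_{Largo}) − 15q_{Pike}.
∂π/∂q_{Pike} = 91 − 10q_{Pike} − 2q_{Largo} = 0 ⇒ q_{Pike} = 9.1 − 0.2q_{Largo}.
At q_{Largo} = 1: q_{Pike} = 9.1 − 0.2·1 = 8.9.

8.9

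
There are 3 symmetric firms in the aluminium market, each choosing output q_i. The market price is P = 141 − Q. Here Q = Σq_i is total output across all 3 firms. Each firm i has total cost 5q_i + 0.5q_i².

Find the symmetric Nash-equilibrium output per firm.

A representative firm's profit is π_i = q_i(141 − Q) − 5q_i − 0.5q_i², with Q = q_i + Σ_{j≠i} q_j.
First-order condition: 136 − 3q_i − Σ_{j≠i} q_j = 0.
With identical firms, set every q_j = q: then 136 − 3q − 2q = 0, i.e. q = 136/5 = 27.2.

27.2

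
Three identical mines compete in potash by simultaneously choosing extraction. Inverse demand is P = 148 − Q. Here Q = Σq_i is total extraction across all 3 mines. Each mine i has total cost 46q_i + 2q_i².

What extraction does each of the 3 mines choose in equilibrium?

A representative mine's profit is π_i = q_i(148 − Q) − 46q_i − 2q_i², with Q = q_i + Σ_{j≠i} q_j.
First-order condition: 102 − 6q_i − Σ_{j≠i} q_j = 0.
In a symmetric equilibrium every mine chooses the same q, so Σ_{j≠i} q_j = 2q. The condition becomes 102 − 8q = 0, giving q = 102/8 = 12.75.

12.75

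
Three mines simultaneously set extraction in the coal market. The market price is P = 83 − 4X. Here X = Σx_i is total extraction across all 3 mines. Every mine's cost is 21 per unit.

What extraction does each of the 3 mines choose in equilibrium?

3.875

A representative mine's profit is π_i = x_i(83 − 4X) − 21x_i, with X = x_i + Σ_{j≠i} x_j.
First-order condition: 62 − 8x_i − 4Σ_{j≠i} x_j = 0.
With identical mines, set every x_j = x: then 62 − 8x − 8x = 0, i.e. x = 62/16 = 3.875.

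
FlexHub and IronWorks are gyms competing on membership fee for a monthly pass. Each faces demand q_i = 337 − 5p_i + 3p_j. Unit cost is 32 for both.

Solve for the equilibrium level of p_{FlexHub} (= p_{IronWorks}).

FlexHub's profit: π = (p_{FlexHub} − 32)(337 − 5p_{FlexHub} + 3p_{IronWorks}).
∂π/∂p_{FlexHub} = 497 − 10p_{FlexHub} + 3p_{IronWorks} = 0 ⇒ p_{FlexHub} = 49.7 + 0.3p_{IronWorks}.
The game is symmetric, so in equilibrium p_{IronWorks} = p_{FlexHub}: the reaction function gives 0.7p_{FlexHub} = 49.7, hence p_{FlexHub} = 71.

71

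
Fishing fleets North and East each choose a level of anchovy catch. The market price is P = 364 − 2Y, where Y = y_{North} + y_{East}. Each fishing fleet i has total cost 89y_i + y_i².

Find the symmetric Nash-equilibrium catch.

Fishing fleet North's profit: π = y_{North}(364 − 2(y_{North} + y_{East})) − 89y_{North} − y_{North}².
∂π/∂y_{North} = 275 − 6y_{North} − 2y_{East} = 0, so y_{North} = 275/6 − (1/3)y_{East}.
The game is symmetric, so in equilibrium y_{East} = y_{North}: the reaction function gives (4/3)y_{North} = 275/6, hence y_{North} = 34.375.

34.375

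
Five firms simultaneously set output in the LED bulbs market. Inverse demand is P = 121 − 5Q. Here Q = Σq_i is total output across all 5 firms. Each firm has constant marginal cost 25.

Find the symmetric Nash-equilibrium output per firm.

3.2

A representative firm's profit is π_i = q_i(121 − 5Q) − 25q_i, with Q = q_i + Σ_{j≠i} q_j.
First-order condition: 96 − 10q_i − 5Σ_{j≠i} q_j = 0.
In a symmetric equilibrium every firm chooses the same q, so Σ_{j≠i} q_j = 4q. The condition becomes 96 − 30q = 0, giving q = 96/30 = 3.2.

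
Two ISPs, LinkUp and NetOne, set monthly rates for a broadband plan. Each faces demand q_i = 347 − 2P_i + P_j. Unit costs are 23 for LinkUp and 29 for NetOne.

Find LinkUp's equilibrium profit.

LinkUp's profit: π = (P_{LinkUp} − 23)(347 − 2P_{LinkUp} + P_{NetOne}).
∂π/∂P_{LinkUp} = 393 − 4P_{LinkUp} + P_{NetOne} = 0 ⇒ P_{LinkUp} = 98.25 + 0.25P_{NetOne}.
Similarly P_{NetOne} = 101.25 + 0.25P_{LinkUp}.
Plugging P_{NetOne} into LinkUp's best response: P_{LinkUp} = 98.25 + 0.25(101.25 + 0.25P_{LinkUp}) ⇒ 0.9375P_{LinkUp} = 123.5625, so P_{LinkUp} = 131.8.
Then P_{NetOne} = 101.25 + 0.25·131.8 = 134.2.
q_{LinkUp} = 347 − 2·131.8 + 134.2 = 217.6.
Profit = (131.8 − 23)·217.6 = 23674.88.

23674.88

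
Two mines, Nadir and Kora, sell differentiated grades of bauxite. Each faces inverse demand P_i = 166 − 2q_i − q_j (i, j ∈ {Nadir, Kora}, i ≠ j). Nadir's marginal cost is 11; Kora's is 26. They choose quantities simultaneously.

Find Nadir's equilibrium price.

Mine Nadir's profit: π = q_{Nadir}(166 − 2q_{Nadir} − q_{Kora}) − 11q_{Nadir}.
∂π/∂q_{Nadir} = 155 − 4q_{Nadir} − q_{Kora} = 0 ⇒ q_{Nadir} = 38.75 − 0.25q_{Kora}.
Similarly q_{Kora} = 35 − 0.25q_{Nadir}.
Substituting the second reaction function into the first: q_{Nadir} = 38.75 − 0.25(35 − 0.25q_{Nadir}), which gives 0.9375q_{Nadir} = 30 ⇒ q_{Nadir} = 32.
Then q_{Kora} = 35 − 0.25·32 = 27.
P_{Nadir} = 166 − 2·32 − 27 = 75.

75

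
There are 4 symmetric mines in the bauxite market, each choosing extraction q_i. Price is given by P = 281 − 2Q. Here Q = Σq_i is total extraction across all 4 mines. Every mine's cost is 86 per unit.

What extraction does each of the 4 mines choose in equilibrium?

A representative mine's profit is π_i = q_i(281 − 2Q) − 86q_i, with Q = q_i + Σ_{j≠i} q_j.
First-order condition: 195 − 4q_i − 2Σ_{j≠i} q_j = 0.
In a symmetric equilibrium every mine chooses the same q, so Σ_{j≠i} q_j = 3q. The condition becomes 195 − 10q = 0, giving q = 195/10 = 19.5.

19.5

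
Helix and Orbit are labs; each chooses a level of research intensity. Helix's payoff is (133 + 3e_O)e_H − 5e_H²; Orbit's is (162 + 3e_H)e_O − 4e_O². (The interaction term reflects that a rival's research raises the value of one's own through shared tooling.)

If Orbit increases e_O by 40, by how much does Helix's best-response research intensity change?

12

Expanding Helix's payoff: 133e_H + 3e_Oe_H − 5e_H².
∂π/∂e_H = 133 + 3e_O − 10e_H = 0, so e_H = 13.3 + 0.3e_O.
The reaction-function slope is 0.3, so a 40-unit rise in e_O moves e_H by 0.3 × 40 = 12. Helix's best response rises — the actions are strategic complements.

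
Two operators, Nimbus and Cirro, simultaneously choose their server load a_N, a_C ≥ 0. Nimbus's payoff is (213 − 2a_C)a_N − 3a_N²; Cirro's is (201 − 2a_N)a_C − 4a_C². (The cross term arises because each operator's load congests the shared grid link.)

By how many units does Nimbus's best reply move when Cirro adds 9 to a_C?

Expanding Nimbus's payoff: 213a_N − 2a_Ca_N − 3a_N².
∂π/∂a_N = 213 − 2a_C − 6a_N = 0, so a_N = 35.5 − (1/3)a_C.
The reaction-function slope is −1/3, so a 9-unit rise in a_C moves a_N by −1/3 × 9 = −3. Nimbus's best response falls — the actions are strategic substitutes.

-3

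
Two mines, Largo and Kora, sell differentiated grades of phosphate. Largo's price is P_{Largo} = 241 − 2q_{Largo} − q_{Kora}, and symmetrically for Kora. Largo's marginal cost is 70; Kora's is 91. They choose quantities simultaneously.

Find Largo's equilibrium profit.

2534.72

Mine Largo's profit: π = q_{Largo}(241 − 2q_{Largo} − q_{Kora}) − 70q_{Largo}.
∂π/∂q_{Largo} = 171 − 4q_{Largo} − q_{Kora} = 0 ⇒ q_{Largo} = 42.75 − 0.25q_{Kora}.
Similarly q_{Kora} = 37.5 − 0.25q_{Largo}.
Substituting the second reaction function into the first: q_{Largo} = 42.75 − 0.25(37.5 − 0.25q_{Largo}), which gives 0.9375q_{Largo} = 33.375 ⇒ q_{Largo} = 35.6.
Then q_{Kora} = 37.5 − 0.25·35.6 = 28.6.
P_{Largo} = 241 − 2·35.6 − 28.6 = 141.2.
Profit = (141.2 − 70)·35.6 = 2534.72.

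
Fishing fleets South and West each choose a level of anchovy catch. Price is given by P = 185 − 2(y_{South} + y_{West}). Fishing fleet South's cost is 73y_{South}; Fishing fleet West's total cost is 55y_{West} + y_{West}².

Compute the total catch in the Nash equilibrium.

35.4

Fishing fleet South's profit: π = y_{South}(185 − 2(y_{South} + y_{West})) − 73y_{South}.
∂π/∂y_{South} = 112 − 4y_{South} − 2y_{West} = 0, so y_{South} = 28 − 0.5y_{West}.
For West: ∂π/∂y_{West} = 130 − 6y_{West} − 2y_{South} = 0 ⇒ y_{West} = 65/3 − (1/3)y_{South}.
Substituting the second reaction function into the first: y_{South} = 28 − 0.5(65/3 − (1/3)y_{South}), which gives (5/6)y_{South} = 103/6 ⇒ y_{South} = 20.6.
Then y_{West} = 65/3 − (1/3)·20.6 = 14.8.
Total catch: 20.6 + 14.8 = 35.4.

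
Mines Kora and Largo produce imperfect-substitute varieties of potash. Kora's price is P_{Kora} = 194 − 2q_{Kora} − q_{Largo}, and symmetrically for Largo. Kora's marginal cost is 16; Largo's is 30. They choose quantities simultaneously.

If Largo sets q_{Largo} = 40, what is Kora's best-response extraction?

Mine Kora's profit: π = q_{Kora}(194 − 2q_{Kora} − q_{Largo}) − 16q_{Kora}.
∂π/∂q_{Kora} = 178 − 4q_{Kora} − q_{Largo} = 0 ⇒ q_{Kora} = 44.5 − 0.25q_{Largo}.
At q_{Largo} = 40: q_{Kora} = 44.5 − 0.25·40 = 34.5.

34.5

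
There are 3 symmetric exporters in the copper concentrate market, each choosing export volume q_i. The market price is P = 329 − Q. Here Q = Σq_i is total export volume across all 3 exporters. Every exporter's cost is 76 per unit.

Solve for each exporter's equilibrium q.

63.25

A representative exporter's profit is π_i = q_i(329 − Q) − 76q_i, with Q = q_i + Σ_{j≠i} q_j.
First-order condition: 253 − 2q_i − Σ_{j≠i} q_j = 0.
In a symmetric equilibrium every exporter chooses the same q, so Σ_{j≠i} q_j = 2q. The condition becomes 253 − 4q = 0, giving q = 253/4 = 63.25.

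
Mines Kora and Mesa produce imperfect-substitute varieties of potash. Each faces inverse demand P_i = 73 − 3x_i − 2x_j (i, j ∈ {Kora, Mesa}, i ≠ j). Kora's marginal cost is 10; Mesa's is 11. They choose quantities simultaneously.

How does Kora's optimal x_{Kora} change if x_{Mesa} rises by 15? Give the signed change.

-5

Mine Kora's profit: π = x_{Kora}(73 − 3x_{Kora} − 2x_{Mesa}) − 10x_{Kora}.
∂π/∂x_{Kora} = 63 − 6x_{Kora} − 2x_{Mesa} = 0 ⇒ x_{Kora} = 10.5 − (1/3)x_{Mesa}.
The reaction-function slope is −1/3, so a 15-unit rise in x_{Mesa} moves x_{Kora} by −1/3 × 15 = −5. Kora's best response falls — the actions are strategic substitutes.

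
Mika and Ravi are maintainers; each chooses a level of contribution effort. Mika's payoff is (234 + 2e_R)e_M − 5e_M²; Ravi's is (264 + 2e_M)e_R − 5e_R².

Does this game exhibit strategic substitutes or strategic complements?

Expanding Mika's payoff: 234e_M + 2e_Re_M − 5e_M².
∂π/∂e_M = 234 + 2e_R − 10e_M = 0, so e_M = 23.4 + 0.2e_R.
The best-response slope de_M/de_R = 0.2 > 0: the reaction function is upward-sloping, so the choices are strategic complements.

strategic complements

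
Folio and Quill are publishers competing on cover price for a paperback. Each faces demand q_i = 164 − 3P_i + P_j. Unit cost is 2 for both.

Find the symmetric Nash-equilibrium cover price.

Folio's profit: π = (P_{Folio} − 2)(164 − 3P_{Folio} + P_{Quill}).
∂π/∂P_{Folio} = 170 − 6P_{Folio} + P_{Quill} = 0 ⇒ P_{Folio} = 85/3 + (1/6)P_{Quill}.
The game is symmetric, so in equilibrium P_{Quill} = P_{Folio}: the reaction function gives (5/6)P_{Folio} = 85/3, hence P_{Folio} = 34.

34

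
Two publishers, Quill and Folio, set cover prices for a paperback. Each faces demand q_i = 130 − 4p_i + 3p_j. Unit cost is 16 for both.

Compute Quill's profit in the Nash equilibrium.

Quill's profit: π = (p_{Quill} − 16)(130 − 4p_{Quill} + 3p_{Folio}).
∂π/∂p_{Quill} = 194 − 8p_{Quill} + 3p_{Folio} = 0 ⇒ p_{Quill} = 24.25 + 0.375p_{Folio}.
The game is symmetric, so in equilibrium p_{Folio} = p_{Quill}: the reaction function gives 0.625p_{Quill} = 24.25, hence p_{Quill} = 38.8.
q_{Quill} = 130 − 4·38.8 + 3·38.8 = 91.2.
Profit = (38.8 − 16)·91.2 = 2079.36.

2079.36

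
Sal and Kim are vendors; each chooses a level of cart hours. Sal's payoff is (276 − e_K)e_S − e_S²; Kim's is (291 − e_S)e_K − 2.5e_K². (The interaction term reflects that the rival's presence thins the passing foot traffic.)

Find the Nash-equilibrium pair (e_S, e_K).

121, 34

Expanding Sal's payoff: 276e_S − e_Ke_S − e_S².
∂π/∂e_S = 276 − e_K − 2e_S = 0, so e_S = 138 − 0.5e_K.
Likewise for Kim: e_K = 58.2 − 0.2e_S.
Plugging e_K into Sal's best response: e_S = 138 − 0.5(58.2 − 0.2e_S) ⇒ 0.9e_S = 108.9, so e_S = 121.
Then e_K = 58.2 − 0.2·121 = 34.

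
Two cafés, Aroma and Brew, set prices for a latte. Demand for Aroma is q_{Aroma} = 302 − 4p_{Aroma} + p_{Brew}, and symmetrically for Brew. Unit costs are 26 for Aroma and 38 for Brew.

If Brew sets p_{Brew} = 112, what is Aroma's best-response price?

64.75

Aroma's profit: π = (p_{Aroma} − 26)(302 − 4p_{Aroma} + p_{Brew}).
∂π/∂p_{Aroma} = 406 − 8p_{Aroma} + p_{Brew} = 0 ⇒ p_{Aroma} = 50.75 + 0.125p_{Brew}.
At p_{Brew} = 112: p_{Aroma} = 50.75 + 0.125·112 = 64.75.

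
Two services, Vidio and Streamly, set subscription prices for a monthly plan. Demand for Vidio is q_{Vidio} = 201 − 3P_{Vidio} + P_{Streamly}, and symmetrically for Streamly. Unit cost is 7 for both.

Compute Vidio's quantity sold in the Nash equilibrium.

Vidio's profit: π = (P_{Vidio} − 7)(201 − 3P_{Vidio} + P_{Streamly}).
∂π/∂P_{Vidio} = 222 − 6P_{Vidio} + P_{Streamly} = 0 ⇒ P_{Vidio} = 37 + (1/6)P_{Streamly}.
The game is symmetric, so in equilibrium P_{Streamly} = P_{Vidio}: the reaction function gives (5/6)P_{Vidio} = 37, hence P_{Vidio} = 44.4.
q_{Vidio} = 201 − 3·44.4 + 44.4 = 112.2.

112.2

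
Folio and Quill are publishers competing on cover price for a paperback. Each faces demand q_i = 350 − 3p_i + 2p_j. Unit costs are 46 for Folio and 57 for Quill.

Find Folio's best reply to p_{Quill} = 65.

103

Folio's profit: π = (p_{Folio} − 46)(350 − 3p_{Folio} + 2p_{Quill}).
∂π/∂p_{Folio} = 488 − 6p_{Folio} + 2p_{Quill} = 0 ⇒ p_{Folio} = 244/3 + (1/3)p_{Quill}.
At p_{Quill} = 65: p_{Folio} = 244/3 + (1/3)·65 = 103.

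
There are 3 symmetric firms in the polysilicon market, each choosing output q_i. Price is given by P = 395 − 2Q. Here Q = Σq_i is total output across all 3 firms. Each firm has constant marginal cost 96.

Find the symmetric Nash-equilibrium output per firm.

37.375

A representative firm's profit is π_i = q_i(395 − 2Q) − 96q_i, with Q = q_i + Σ_{j≠i} q_j.
First-order condition: 299 − 4q_i − 2Σ_{j≠i} q_j = 0.
Imposing symmetry (q_j = q for all j) turns Σ_{j≠i} q_j into 2q, so 299 = 8q and q = 37.375.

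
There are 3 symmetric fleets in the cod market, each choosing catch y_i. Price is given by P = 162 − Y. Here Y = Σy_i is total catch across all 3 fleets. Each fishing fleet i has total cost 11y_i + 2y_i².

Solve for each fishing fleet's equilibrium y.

18.875

A representative fishing fleet's profit is π_i = y_i(162 − Y) − 11y_i − 2y_i², with Y = y_i + Σ_{j≠i} y_j.
First-order condition: 151 − 6y_i − Σ_{j≠i} y_j = 0.
With identical fishing fleets, set every y_j = y: then 151 − 6y − 2y = 0, i.e. y = 151/8 = 18.875.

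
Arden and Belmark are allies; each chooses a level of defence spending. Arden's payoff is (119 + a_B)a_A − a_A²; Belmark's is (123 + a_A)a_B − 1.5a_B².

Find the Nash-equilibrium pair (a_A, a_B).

96, 73

Expanding Arden's payoff: 119a_A + a_Ba_A − a_A².
∂π/∂a_A = 119 + a_B − 2a_A = 0, so a_A = 59.5 + 0.5a_B.
Likewise for Belmark: a_B = 41 + (1/3)a_A.
Substituting the second reaction function into the first: a_A = 59.5 + 0.5(41 + (1/3)a_A), which gives (5/6)a_A = 80 ⇒ a_A = 96.
Then a_B = 41 + (1/3)·96 = 73.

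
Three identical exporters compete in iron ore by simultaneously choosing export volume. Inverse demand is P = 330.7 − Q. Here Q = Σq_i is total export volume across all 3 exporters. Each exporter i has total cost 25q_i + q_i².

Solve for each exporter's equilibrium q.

A representative exporter's profit is π_i = q_i(330.7 − Q) − 25q_i − q_i², with Q = q_i + Σ_{j≠i} q_j.
First-order condition: 305.7 − 4q_i − Σ_{j≠i} q_j = 0.
Imposing symmetry (q_j = q for all j) turns Σ_{j≠i} q_j into 2q, so 305.7 = 6q and q = 50.95.

50.95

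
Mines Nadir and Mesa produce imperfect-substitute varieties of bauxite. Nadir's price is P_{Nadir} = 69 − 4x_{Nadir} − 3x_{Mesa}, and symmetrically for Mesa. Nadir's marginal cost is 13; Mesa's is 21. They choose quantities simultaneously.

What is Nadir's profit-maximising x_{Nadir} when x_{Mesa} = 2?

Mine Nadir's profit: π = x_{Nadir}(69 − 4x_{Nadir} − 3x_{Mesa}) − 13x_{Nadir}.
∂π/∂x_{Nadir} = 56 − 8x_{Nadir} − 3x_{Mesa} = 0 ⇒ x_{Nadir} = 7 − 0.375x_{Mesa}.
At x_{Mesa} = 2: x_{Nadir} = 7 − 0.375·2 = 6.25.

6.25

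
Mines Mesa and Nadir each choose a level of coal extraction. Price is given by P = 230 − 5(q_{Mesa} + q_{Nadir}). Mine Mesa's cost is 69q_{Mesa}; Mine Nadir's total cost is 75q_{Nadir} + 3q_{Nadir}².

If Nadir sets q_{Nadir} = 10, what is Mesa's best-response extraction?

11.1

Mine Mesa's profit: π = q_{Mesa}(230 − 5(q_{Mesa} + q_{Nadir})) − 69q_{Mesa}.
∂π/∂q_{Mesa} = 161 − 10q_{Mesa} − 5q_{Nadir} = 0, so q_{Mesa} = 16.1 − 0.5q_{Nadir}.
At q_{Nadir} = 10: q_{Mesa} = 16.1 − 0.5·10 = 11.1.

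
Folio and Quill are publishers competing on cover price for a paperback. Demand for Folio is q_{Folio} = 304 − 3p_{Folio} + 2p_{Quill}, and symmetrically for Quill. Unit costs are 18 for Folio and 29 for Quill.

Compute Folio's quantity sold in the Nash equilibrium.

220.6875

Folio's profit: π = (p_{Folio} − 18)(304 − 3p_{Folio} + 2p_{Quill}).
∂π/∂p_{Folio} = 358 − 6p_{Folio} + 2p_{Quill} = 0 ⇒ p_{Folio} = 179/3 + (1/3)p_{Quill}.
Similarly p_{Quill} = 391/6 + (1/3)p_{Folio}.
Plugging p_{Quill} into Folio's best response: p_{Folio} = 179/3 + (1/3)(391/6 + (1/3)p_{Folio}) ⇒ (8/9)p_{Folio} = 1465/18, so p_{Folio} = 91.5625.
Then p_{Quill} = 391/6 + (1/3)·91.5625 = 95.6875.
q_{Folio} = 304 − 3·91.5625 + 2·95.6875 = 220.6875.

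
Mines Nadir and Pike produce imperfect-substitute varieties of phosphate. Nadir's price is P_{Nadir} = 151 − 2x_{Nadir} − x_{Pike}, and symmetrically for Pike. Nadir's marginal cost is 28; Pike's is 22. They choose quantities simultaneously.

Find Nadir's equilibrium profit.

1171.28

Mine Nadir's profit: π = x_{Nadir}(151 − 2x_{Nadir} − x_{Pike}) − 28x_{Nadir}.
∂π/∂x_{Nadir} = 123 − 4x_{Nadir} − x_{Pike} = 0 ⇒ x_{Nadir} = 30.75 − 0.25x_{Pike}.
Similarly x_{Pike} = 32.25 − 0.25x_{Nadir}.
Plugging x_{Pike} into Nadir's best response: x_{Nadir} = 30.75 − 0.25(32.25 − 0.25x_{Nadir}) ⇒ 0.9375x_{Nadir} = 22.6875, so x_{Nadir} = 24.2.
Then x_{Pike} = 32.25 − 0.25·24.2 = 26.2.
P_{Nadir} = 151 − 2·24.2 − 26.2 = 76.4.
Profit = (76.4 − 28)·24.2 = 1171.28.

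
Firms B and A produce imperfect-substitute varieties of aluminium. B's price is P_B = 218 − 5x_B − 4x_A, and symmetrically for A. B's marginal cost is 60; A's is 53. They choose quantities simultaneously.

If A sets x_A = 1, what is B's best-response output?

Firm B's profit: π = x_B(218 − 5x_B − 4x_A) − 60x_B.
∂π/∂x_B = 158 − 10x_B − 4x_A = 0 ⇒ x_B = 15.8 − 0.4x_A.
At x_A = 1: x_B = 15.8 − 0.4·1 = 15.4.

15.4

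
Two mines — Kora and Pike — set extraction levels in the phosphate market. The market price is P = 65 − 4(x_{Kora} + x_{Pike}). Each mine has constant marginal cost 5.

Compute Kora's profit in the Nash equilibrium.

Mine Kora's profit: π = x_{Kora}(65 − 4(x_{Kora} + x_{Pike})) − 5x_{Kora}.
∂π/∂x_{Kora} = 60 − 8x_{Kora} − 4x_{Pike} = 0, so x_{Kora} = 7.5 − 0.5x_{Pike}.
The game is symmetric, so in equilibrium x_{Pike} = x_{Kora}: the reaction function gives 1.5x_{Kora} = 7.5, hence x_{Kora} = 5.
Price P = 65 − 4·10 = 25.
Kora's profit: (25 − 5)·5 = 100.

100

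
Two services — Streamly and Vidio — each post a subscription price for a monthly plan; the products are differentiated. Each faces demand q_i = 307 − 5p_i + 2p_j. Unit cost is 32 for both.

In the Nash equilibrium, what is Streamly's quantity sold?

131.875

Streamly's profit: π = (p_{Streamly} − 32)(307 − 5p_{Streamly} + 2p_{Vidio}).
∂π/∂p_{Streamly} = 467 − 10p_{Streamly} + 2p_{Vidio} = 0 ⇒ p_{Streamly} = 46.7 + 0.2p_{Vidio}.
The game is symmetric, so in equilibrium p_{Vidio} = p_{Streamly}: the reaction function gives 0.8p_{Streamly} = 46.7, hence p_{Streamly} = 58.375.
q_{Streamly} = 307 − 5·58.375 + 2·58.375 = 131.875.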